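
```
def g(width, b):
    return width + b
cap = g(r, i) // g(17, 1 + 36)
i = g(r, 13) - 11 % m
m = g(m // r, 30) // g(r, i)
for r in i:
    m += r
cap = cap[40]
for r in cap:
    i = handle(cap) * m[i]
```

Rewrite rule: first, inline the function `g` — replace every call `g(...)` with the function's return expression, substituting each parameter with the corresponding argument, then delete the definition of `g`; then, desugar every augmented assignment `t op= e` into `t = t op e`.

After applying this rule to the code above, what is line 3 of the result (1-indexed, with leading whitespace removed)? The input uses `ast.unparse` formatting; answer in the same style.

m = (m // r + 30) // (r + i)

Transformed code:
cap = (r + i) // (17 + (1 + 36))
i = r + 13 - 11 % m
m = (m // r + 30) // (r + i)
for r in i:
    m = m + r
cap = cap[40]
for r in cap:
    i = handle(cap) * m[i]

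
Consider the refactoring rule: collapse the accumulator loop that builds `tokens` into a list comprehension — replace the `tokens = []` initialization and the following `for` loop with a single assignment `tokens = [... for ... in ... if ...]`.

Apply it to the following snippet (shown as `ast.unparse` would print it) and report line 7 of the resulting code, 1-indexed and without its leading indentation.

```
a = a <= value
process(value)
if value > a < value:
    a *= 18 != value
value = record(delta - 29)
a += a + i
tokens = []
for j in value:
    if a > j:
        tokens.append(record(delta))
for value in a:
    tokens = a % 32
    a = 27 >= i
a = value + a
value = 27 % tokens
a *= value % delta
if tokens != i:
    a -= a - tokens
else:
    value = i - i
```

tokens = [record(delta) for j in value if a > j]

Transformed code:
a = a <= value
process(value)
if value > a < value:
    a *= 18 != value
value = record(delta - 29)
a += a + i
tokens = [record(delta) for j in value if a > j]
for value in a:
    tokens = a % 32
    a = 27 >= i
a = value + a
value = 27 % tokens
a *= value % delta
if tokens != i:
    a -= a - tokens
else:
    value = i - i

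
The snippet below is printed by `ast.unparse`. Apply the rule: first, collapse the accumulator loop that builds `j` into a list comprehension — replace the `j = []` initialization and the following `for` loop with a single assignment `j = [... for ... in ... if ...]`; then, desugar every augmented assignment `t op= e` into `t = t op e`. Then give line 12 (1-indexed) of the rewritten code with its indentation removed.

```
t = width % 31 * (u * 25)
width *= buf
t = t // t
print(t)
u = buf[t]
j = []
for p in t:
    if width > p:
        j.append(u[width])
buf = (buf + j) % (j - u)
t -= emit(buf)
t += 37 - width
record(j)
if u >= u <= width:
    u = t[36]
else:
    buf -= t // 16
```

Transformed code:
t = width % 31 * (u * 25)
width = width * buf
t = t // t
print(t)
u = buf[t]
j = [u[width] for p in t if width > p]
buf = (buf + j) % (j - u)
t = t - emit(buf)
t = t + (37 - width)
record(j)
if u >= u <= width:
    u = t[36]
else:
    buf = buf - t // 16

u = t[36]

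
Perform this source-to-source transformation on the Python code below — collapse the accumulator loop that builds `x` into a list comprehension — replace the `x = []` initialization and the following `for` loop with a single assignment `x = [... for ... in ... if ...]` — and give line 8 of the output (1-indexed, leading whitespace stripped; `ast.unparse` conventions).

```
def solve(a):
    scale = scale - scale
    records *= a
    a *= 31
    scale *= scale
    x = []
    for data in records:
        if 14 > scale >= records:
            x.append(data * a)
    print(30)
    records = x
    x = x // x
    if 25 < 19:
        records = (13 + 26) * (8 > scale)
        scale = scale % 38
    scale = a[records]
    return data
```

records = x

Transformed code:
def solve(a):
    scale = scale - scale
    records *= a
    a *= 31
    scale *= scale
    x = [data * a for data in records if 14 > scale >= records]
    print(30)
    records = x
    x = x // x
    if 25 < 19:
        records = (13 + 26) * (8 > scale)
        scale = scale % 38
    scale = a[records]
    return data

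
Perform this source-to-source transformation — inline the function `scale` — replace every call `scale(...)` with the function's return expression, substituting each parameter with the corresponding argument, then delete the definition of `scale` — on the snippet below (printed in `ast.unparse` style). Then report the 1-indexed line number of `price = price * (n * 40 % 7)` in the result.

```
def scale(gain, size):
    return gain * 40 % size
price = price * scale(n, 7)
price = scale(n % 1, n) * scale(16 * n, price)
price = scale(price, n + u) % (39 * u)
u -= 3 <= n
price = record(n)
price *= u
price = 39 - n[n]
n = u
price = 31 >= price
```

Transformed code:
price = price * (n * 40 % 7)
price = n % 1 * 40 % n * (16 * n * 40 % price)
price = price * 40 % (n + u) % (39 * u)
u -= 3 <= n
price = record(n)
price *= u
price = 39 - n[n]
n = u
price = 31 >= price

1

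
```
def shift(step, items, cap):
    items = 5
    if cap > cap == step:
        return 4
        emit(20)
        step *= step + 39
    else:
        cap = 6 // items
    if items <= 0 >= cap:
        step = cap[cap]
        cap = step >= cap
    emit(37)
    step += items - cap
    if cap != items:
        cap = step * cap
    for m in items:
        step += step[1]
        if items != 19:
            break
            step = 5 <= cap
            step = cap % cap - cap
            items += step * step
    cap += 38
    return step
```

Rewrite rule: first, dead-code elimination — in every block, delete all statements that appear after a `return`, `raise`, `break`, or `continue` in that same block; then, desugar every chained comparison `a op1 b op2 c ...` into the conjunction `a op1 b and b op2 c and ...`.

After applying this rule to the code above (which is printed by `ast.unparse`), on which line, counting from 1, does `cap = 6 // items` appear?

6

Transformed code:
def shift(step, items, cap):
    items = 5
    if cap > cap and cap == step:
        return 4
    else:
        cap = 6 // items
    if items <= 0 and 0 >= cap:
        step = cap[cap]
        cap = step >= cap
    emit(37)
    step += items - cap
    if cap != items:
        cap = step * cap
    for m in items:
        step += step[1]
        if items != 19:
            break
    cap += 38
    return step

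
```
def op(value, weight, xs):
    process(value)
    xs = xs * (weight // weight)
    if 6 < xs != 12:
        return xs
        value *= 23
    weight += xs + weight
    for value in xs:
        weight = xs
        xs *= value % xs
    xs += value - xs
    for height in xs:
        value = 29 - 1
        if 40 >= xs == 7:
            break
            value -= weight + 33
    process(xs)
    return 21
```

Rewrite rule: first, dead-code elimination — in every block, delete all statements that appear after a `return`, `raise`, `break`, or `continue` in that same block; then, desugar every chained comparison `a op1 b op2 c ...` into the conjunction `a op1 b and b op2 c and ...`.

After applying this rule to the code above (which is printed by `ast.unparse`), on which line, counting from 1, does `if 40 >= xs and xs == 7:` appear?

Transformed code:
def op(value, weight, xs):
    process(value)
    xs = xs * (weight // weight)
    if 6 < xs and xs != 12:
        return xs
    weight += xs + weight
    for value in xs:
        weight = xs
        xs *= value % xs
    xs += value - xs
    for height in xs:
        value = 29 - 1
        if 40 >= xs and xs == 7:
            break
    process(xs)
    return 21

13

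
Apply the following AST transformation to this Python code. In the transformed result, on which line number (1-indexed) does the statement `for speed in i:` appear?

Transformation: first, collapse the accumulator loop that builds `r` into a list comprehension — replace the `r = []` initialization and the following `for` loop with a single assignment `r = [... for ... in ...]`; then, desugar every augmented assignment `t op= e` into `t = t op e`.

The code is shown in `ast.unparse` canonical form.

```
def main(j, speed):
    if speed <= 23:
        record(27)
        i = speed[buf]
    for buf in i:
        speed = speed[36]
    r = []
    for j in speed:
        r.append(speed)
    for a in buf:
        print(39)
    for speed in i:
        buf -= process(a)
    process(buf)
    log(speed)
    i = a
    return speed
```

10

Transformed code:
def main(j, speed):
    if speed <= 23:
        record(27)
        i = speed[buf]
    for buf in i:
        speed = speed[36]
    r = [speed for j in speed]
    for a in buf:
        print(39)
    for speed in i:
        buf = buf - process(a)
    process(buf)
    log(speed)
    i = a
    return speed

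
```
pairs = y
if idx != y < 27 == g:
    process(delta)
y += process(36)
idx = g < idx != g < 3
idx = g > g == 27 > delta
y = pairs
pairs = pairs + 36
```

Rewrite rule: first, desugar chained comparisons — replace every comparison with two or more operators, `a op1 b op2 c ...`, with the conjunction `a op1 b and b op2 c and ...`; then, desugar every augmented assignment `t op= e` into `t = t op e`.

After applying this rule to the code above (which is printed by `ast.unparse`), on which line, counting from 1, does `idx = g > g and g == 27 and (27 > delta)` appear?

6

Transformed code:
pairs = y
if idx != y and y < 27 and (27 == g):
    process(delta)
y = y + process(36)
idx = g < idx and idx != g and (g < 3)
idx = g > g and g == 27 and (27 > delta)
y = pairs
pairs = pairs + 36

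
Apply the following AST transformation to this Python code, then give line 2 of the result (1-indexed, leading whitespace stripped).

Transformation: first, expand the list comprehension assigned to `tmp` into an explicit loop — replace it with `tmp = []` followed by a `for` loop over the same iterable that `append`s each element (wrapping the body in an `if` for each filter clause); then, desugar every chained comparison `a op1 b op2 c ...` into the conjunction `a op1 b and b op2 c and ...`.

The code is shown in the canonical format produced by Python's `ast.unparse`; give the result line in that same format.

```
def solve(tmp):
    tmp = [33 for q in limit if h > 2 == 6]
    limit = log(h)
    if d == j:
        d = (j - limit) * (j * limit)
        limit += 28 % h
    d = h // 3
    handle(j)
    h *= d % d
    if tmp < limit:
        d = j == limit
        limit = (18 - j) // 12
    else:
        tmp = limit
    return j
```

tmp = []

Transformed code:
def solve(tmp):
    tmp = []
    for q in limit:
        if h > 2 and 2 == 6:
            tmp.append(33)
    limit = log(h)
    if d == j:
        d = (j - limit) * (j * limit)
        limit += 28 % h
    d = h // 3
    handle(j)
    h *= d % d
    if tmp < limit:
        d = j == limit
        limit = (18 - j) // 12
    else:
        tmp = limit
    return j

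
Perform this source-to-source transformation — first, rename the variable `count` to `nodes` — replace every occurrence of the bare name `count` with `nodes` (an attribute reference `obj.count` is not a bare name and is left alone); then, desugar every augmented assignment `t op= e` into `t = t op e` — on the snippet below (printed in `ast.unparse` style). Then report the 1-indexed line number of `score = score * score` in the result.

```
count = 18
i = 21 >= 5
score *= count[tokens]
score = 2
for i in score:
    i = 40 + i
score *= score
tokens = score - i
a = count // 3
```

Transformed code:
nodes = 18
i = 21 >= 5
score = score * nodes[tokens]
score = 2
for i in score:
    i = 40 + i
score = score * score
tokens = score - i
a = nodes // 3

7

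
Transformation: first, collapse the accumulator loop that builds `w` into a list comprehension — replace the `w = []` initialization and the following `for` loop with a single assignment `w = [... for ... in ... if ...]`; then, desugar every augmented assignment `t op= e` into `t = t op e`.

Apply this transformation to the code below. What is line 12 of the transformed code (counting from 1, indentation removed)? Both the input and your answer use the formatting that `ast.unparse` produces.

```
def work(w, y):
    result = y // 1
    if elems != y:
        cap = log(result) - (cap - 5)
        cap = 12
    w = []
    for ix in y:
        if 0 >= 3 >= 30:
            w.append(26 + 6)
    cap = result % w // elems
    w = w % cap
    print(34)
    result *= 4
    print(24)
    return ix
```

Transformed code:
def work(w, y):
    result = y // 1
    if elems != y:
        cap = log(result) - (cap - 5)
        cap = 12
    w = [26 + 6 for ix in y if 0 >= 3 >= 30]
    cap = result % w // elems
    w = w % cap
    print(34)
    result = result * 4
    print(24)
    return ix

return ix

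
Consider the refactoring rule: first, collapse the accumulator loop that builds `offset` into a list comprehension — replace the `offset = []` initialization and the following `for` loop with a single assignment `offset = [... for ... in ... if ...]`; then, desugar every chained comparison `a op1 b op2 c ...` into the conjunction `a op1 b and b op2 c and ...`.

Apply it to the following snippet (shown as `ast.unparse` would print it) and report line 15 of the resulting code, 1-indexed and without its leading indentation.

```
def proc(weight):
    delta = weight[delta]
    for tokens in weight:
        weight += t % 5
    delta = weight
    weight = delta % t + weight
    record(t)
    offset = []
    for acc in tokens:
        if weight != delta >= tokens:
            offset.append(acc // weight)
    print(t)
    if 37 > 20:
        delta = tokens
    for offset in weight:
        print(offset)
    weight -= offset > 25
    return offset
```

Transformed code:
def proc(weight):
    delta = weight[delta]
    for tokens in weight:
        weight += t % 5
    delta = weight
    weight = delta % t + weight
    record(t)
    offset = [acc // weight for acc in tokens if weight != delta and delta >= tokens]
    print(t)
    if 37 > 20:
        delta = tokens
    for offset in weight:
        print(offset)
    weight -= offset > 25
    return offset

return offset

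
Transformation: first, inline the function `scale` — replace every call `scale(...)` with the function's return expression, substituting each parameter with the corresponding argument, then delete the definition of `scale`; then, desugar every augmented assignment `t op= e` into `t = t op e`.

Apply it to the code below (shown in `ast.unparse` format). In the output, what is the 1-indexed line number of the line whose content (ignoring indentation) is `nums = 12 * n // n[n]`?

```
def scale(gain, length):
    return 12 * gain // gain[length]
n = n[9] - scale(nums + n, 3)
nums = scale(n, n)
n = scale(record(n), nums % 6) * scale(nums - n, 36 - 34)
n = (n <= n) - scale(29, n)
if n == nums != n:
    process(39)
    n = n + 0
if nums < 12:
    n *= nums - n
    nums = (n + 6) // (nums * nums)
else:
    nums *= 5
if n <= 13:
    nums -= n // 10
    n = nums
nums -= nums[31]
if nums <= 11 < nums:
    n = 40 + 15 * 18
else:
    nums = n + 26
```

2

Transformed code:
n = n[9] - 12 * (nums + n) // (nums + n)[3]
nums = 12 * n // n[n]
n = 12 * record(n) // record(n)[nums % 6] * (12 * (nums - n) // (nums - n)[36 - 34])
n = (n <= n) - 12 * 29 // 29[n]
if n == nums != n:
    process(39)
    n = n + 0
if nums < 12:
    n = n * (nums - n)
    nums = (n + 6) // (nums * nums)
else:
    nums = nums * 5
if n <= 13:
    nums = nums - n // 10
    n = nums
nums = nums - nums[31]
if nums <= 11 < nums:
    n = 40 + 15 * 18
else:
    nums = n + 26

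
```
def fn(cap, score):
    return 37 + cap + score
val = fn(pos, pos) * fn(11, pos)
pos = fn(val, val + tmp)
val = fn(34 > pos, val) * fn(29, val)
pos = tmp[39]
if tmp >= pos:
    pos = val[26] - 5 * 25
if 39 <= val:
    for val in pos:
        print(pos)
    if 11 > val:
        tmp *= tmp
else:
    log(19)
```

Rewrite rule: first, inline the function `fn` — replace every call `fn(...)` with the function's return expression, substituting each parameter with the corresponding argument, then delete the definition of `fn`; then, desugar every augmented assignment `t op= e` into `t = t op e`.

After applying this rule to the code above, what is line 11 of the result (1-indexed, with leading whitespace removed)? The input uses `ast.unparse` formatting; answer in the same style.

tmp = tmp * tmp

Transformed code:
val = (37 + pos + pos) * (37 + 11 + pos)
pos = 37 + val + (val + tmp)
val = (37 + (34 > pos) + val) * (37 + 29 + val)
pos = tmp[39]
if tmp >= pos:
    pos = val[26] - 5 * 25
if 39 <= val:
    for val in pos:
        print(pos)
    if 11 > val:
        tmp = tmp * tmp
else:
    log(19)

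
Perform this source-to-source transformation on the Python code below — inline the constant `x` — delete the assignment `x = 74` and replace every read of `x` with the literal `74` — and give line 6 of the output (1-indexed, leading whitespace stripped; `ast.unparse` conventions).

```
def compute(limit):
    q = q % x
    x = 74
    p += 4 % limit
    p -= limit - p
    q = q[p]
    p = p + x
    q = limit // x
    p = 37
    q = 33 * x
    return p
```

Transformed code:
def compute(limit):
    q = q % 74
    p += 4 % limit
    p -= limit - p
    q = q[p]
    p = p + 74
    q = limit // 74
    p = 37
    q = 33 * 74
    return p

p = p + 74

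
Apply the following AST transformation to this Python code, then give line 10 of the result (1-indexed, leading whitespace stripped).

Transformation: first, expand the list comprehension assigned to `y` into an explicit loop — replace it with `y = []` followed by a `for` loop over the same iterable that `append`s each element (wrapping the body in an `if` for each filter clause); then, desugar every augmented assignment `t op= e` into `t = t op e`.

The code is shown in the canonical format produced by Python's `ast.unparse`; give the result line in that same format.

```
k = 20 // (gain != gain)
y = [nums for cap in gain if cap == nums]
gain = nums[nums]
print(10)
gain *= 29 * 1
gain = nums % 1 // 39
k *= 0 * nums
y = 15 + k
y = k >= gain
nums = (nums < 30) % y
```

Transformed code:
k = 20 // (gain != gain)
y = []
for cap in gain:
    if cap == nums:
        y.append(nums)
gain = nums[nums]
print(10)
gain = gain * (29 * 1)
gain = nums % 1 // 39
k = k * (0 * nums)
y = 15 + k
y = k >= gain
nums = (nums < 30) % y

k = k * (0 * nums)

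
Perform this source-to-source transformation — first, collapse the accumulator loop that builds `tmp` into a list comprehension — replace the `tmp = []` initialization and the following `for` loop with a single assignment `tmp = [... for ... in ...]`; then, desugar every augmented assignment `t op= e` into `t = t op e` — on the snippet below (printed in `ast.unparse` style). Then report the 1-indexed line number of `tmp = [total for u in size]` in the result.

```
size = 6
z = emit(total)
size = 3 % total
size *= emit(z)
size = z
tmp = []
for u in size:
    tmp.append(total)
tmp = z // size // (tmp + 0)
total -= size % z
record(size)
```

Transformed code:
size = 6
z = emit(total)
size = 3 % total
size = size * emit(z)
size = z
tmp = [total for u in size]
tmp = z // size // (tmp + 0)
total = total - size % z
record(size)

6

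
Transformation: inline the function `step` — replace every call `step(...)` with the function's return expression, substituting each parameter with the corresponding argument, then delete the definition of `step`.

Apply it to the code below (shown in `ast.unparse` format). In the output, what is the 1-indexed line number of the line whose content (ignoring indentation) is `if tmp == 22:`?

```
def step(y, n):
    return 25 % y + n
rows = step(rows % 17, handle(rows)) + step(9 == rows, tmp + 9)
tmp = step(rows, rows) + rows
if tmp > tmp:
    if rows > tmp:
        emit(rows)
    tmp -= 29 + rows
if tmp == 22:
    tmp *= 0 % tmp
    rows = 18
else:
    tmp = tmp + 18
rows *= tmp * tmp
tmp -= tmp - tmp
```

7

Transformed code:
rows = 25 % (rows % 17) + handle(rows) + (25 % (9 == rows) + (tmp + 9))
tmp = 25 % rows + rows + rows
if tmp > tmp:
    if rows > tmp:
        emit(rows)
    tmp -= 29 + rows
if tmp == 22:
    tmp *= 0 % tmp
    rows = 18
else:
    tmp = tmp + 18
rows *= tmp * tmp
tmp -= tmp - tmp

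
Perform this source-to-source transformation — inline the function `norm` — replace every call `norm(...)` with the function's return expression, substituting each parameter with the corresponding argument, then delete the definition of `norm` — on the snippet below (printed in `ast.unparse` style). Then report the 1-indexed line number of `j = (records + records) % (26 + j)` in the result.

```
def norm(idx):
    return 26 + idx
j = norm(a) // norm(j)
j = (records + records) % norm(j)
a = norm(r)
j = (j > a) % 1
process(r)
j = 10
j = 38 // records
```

Transformed code:
j = (26 + a) // (26 + j)
j = (records + records) % (26 + j)
a = 26 + r
j = (j > a) % 1
process(r)
j = 10
j = 38 // records

2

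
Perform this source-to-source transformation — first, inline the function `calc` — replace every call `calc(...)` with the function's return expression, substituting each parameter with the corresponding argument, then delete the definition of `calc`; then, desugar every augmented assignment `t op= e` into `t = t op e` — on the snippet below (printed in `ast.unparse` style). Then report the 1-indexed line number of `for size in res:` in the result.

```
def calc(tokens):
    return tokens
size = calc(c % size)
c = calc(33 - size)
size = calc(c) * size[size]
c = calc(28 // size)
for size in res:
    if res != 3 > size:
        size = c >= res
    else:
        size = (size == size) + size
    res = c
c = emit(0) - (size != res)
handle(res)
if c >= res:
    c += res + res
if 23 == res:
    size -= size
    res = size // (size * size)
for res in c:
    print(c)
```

5

Transformed code:
size = c % size
c = 33 - size
size = c * size[size]
c = 28 // size
for size in res:
    if res != 3 > size:
        size = c >= res
    else:
        size = (size == size) + size
    res = c
c = emit(0) - (size != res)
handle(res)
if c >= res:
    c = c + (res + res)
if 23 == res:
    size = size - size
    res = size // (size * size)
for res in c:
    print(c)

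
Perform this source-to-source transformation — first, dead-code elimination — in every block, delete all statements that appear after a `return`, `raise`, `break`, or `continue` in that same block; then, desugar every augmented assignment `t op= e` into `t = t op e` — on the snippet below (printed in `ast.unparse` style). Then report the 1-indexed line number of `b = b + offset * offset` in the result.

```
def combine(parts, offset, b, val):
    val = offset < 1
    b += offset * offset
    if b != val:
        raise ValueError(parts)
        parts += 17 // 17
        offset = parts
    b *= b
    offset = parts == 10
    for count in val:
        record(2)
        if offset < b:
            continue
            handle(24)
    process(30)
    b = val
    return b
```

3

Transformed code:
def combine(parts, offset, b, val):
    val = offset < 1
    b = b + offset * offset
    if b != val:
        raise ValueError(parts)
    b = b * b
    offset = parts == 10
    for count in val:
        record(2)
        if offset < b:
            continue
    process(30)
    b = val
    return b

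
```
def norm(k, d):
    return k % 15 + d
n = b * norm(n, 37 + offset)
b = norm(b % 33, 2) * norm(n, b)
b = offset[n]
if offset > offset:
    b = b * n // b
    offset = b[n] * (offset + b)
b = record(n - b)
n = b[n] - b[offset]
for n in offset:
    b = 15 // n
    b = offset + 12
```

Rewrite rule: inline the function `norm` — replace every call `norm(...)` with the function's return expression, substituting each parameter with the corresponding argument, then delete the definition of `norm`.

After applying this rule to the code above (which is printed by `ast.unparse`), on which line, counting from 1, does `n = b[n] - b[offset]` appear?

8

Transformed code:
n = b * (n % 15 + (37 + offset))
b = (b % 33 % 15 + 2) * (n % 15 + b)
b = offset[n]
if offset > offset:
    b = b * n // b
    offset = b[n] * (offset + b)
b = record(n - b)
n = b[n] - b[offset]
for n in offset:
    b = 15 // n
    b = offset + 12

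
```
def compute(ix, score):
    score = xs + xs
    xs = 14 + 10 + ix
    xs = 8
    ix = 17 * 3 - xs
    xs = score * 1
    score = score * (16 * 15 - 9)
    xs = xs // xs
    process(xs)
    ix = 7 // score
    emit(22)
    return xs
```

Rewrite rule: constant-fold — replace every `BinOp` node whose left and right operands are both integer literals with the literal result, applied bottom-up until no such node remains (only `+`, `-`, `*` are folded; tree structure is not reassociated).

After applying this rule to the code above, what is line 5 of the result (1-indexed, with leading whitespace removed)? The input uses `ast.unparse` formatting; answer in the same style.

ix = 51 - xs

Transformed code:
def compute(ix, score):
    score = xs + xs
    xs = 24 + ix
    xs = 8
    ix = 51 - xs
    xs = score * 1
    score = score * 231
    xs = xs // xs
    process(xs)
    ix = 7 // score
    emit(22)
    return xs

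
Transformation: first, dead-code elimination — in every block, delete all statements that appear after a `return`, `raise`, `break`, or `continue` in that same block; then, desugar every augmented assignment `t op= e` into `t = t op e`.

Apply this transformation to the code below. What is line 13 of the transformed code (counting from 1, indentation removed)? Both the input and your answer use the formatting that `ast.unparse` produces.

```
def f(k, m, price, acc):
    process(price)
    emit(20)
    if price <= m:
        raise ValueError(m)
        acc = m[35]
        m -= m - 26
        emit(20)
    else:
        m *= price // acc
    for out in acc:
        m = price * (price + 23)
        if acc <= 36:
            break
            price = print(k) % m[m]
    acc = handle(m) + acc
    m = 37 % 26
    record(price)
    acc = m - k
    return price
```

m = 37 % 26

Transformed code:
def f(k, m, price, acc):
    process(price)
    emit(20)
    if price <= m:
        raise ValueError(m)
    else:
        m = m * (price // acc)
    for out in acc:
        m = price * (price + 23)
        if acc <= 36:
            break
    acc = handle(m) + acc
    m = 37 % 26
    record(price)
    acc = m - k
    return price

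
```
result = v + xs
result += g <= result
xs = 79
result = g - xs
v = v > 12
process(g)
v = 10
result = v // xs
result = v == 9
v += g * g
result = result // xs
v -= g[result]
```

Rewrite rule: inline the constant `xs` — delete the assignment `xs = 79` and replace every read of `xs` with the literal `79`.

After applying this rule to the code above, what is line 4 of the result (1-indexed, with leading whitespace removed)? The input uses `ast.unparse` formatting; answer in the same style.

Transformed code:
result = v + 79
result += g <= result
result = g - 79
v = v > 12
process(g)
v = 10
result = v // 79
result = v == 9
v += g * g
result = result // 79
v -= g[result]

v = v > 12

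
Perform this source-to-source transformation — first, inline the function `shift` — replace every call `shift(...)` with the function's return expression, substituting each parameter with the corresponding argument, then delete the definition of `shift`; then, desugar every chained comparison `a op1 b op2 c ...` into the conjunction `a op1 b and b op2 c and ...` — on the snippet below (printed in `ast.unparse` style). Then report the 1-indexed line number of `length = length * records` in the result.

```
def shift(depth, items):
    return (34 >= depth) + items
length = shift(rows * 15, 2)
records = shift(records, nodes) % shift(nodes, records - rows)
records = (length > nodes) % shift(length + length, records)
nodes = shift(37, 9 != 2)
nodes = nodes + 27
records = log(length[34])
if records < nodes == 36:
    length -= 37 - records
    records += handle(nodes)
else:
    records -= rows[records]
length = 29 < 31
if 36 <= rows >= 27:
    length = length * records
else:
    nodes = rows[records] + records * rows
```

Transformed code:
length = (34 >= rows * 15) + 2
records = ((34 >= records) + nodes) % ((34 >= nodes) + (records - rows))
records = (length > nodes) % ((34 >= length + length) + records)
nodes = (34 >= 37) + (9 != 2)
nodes = nodes + 27
records = log(length[34])
if records < nodes and nodes == 36:
    length -= 37 - records
    records += handle(nodes)
else:
    records -= rows[records]
length = 29 < 31
if 36 <= rows and rows >= 27:
    length = length * records
else:
    nodes = rows[records] + records * rows

14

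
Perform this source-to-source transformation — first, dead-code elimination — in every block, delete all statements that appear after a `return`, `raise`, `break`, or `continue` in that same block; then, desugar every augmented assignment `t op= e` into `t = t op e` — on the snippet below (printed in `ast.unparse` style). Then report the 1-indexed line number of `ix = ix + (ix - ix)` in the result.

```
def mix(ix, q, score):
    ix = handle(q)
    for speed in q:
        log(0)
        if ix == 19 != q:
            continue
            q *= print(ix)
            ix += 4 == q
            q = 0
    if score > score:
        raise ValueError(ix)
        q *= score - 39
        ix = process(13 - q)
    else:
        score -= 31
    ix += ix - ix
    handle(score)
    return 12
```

Transformed code:
def mix(ix, q, score):
    ix = handle(q)
    for speed in q:
        log(0)
        if ix == 19 != q:
            continue
    if score > score:
        raise ValueError(ix)
    else:
        score = score - 31
    ix = ix + (ix - ix)
    handle(score)
    return 12

11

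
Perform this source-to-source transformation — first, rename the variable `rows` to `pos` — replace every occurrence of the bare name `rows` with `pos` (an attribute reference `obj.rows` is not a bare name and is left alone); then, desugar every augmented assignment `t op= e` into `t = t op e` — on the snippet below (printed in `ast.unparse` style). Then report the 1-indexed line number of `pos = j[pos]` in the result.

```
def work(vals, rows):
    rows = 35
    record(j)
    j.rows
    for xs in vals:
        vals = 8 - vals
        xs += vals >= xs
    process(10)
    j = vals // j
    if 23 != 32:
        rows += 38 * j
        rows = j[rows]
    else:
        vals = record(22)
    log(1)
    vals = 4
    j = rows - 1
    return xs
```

Transformed code:
def work(vals, pos):
    pos = 35
    record(j)
    j.rows
    for xs in vals:
        vals = 8 - vals
        xs = xs + (vals >= xs)
    process(10)
    j = vals // j
    if 23 != 32:
        pos = pos + 38 * j
        pos = j[pos]
    else:
        vals = record(22)
    log(1)
    vals = 4
    j = pos - 1
    return xs

12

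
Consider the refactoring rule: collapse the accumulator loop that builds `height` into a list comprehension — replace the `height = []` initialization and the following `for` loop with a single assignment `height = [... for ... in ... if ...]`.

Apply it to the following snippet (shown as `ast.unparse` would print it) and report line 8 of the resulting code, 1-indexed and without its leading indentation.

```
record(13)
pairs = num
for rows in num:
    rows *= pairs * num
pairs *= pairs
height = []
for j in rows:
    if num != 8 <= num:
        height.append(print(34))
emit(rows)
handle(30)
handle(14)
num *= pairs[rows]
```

handle(30)

Transformed code:
record(13)
pairs = num
for rows in num:
    rows *= pairs * num
pairs *= pairs
height = [print(34) for j in rows if num != 8 <= num]
emit(rows)
handle(30)
handle(14)
num *= pairs[rows]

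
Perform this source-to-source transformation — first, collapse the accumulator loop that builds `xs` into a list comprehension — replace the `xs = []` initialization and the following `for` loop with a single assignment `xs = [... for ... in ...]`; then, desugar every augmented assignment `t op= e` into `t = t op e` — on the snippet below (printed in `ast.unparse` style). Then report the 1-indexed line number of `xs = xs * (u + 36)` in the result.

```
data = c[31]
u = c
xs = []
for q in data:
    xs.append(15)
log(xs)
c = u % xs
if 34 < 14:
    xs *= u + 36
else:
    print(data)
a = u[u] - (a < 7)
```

Transformed code:
data = c[31]
u = c
xs = [15 for q in data]
log(xs)
c = u % xs
if 34 < 14:
    xs = xs * (u + 36)
else:
    print(data)
a = u[u] - (a < 7)

7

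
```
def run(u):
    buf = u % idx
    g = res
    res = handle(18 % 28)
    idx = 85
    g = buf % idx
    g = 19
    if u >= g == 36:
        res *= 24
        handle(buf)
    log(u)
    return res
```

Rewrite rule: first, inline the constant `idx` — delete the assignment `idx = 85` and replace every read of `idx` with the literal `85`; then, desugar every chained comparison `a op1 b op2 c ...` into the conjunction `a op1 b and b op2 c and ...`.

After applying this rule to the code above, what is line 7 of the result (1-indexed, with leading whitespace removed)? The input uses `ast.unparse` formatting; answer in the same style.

Transformed code:
def run(u):
    buf = u % 85
    g = res
    res = handle(18 % 28)
    g = buf % 85
    g = 19
    if u >= g and g == 36:
        res *= 24
        handle(buf)
    log(u)
    return res

if u >= g and g == 36:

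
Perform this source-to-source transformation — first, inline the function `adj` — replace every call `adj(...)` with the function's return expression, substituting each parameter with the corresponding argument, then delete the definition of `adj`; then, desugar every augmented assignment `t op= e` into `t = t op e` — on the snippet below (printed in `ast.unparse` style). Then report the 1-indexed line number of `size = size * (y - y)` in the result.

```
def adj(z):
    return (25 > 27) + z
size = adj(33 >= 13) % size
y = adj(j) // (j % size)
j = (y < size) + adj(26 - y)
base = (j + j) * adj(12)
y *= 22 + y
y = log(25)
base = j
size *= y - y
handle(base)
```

Transformed code:
size = ((25 > 27) + (33 >= 13)) % size
y = ((25 > 27) + j) // (j % size)
j = (y < size) + ((25 > 27) + (26 - y))
base = (j + j) * ((25 > 27) + 12)
y = y * (22 + y)
y = log(25)
base = j
size = size * (y - y)
handle(base)

8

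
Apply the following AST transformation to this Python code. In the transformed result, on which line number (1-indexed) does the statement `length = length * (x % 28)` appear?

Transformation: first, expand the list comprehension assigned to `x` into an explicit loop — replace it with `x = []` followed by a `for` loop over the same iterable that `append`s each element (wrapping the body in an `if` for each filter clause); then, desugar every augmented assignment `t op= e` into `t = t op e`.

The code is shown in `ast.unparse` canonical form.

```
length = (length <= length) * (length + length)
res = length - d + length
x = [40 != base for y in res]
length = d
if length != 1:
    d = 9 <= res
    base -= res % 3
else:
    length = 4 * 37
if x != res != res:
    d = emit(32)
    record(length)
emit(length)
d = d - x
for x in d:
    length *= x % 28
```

Transformed code:
length = (length <= length) * (length + length)
res = length - d + length
x = []
for y in res:
    x.append(40 != base)
length = d
if length != 1:
    d = 9 <= res
    base = base - res % 3
else:
    length = 4 * 37
if x != res != res:
    d = emit(32)
    record(length)
emit(length)
d = d - x
for x in d:
    length = length * (x % 28)

18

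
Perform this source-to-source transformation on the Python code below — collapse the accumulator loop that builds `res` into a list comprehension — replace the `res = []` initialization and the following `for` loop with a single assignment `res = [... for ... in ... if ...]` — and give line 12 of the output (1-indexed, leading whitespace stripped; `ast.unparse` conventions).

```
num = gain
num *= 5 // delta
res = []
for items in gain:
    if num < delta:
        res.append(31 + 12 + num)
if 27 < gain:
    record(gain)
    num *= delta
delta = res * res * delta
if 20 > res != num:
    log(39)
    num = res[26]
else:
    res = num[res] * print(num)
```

res = num[res] * print(num)

Transformed code:
num = gain
num *= 5 // delta
res = [31 + 12 + num for items in gain if num < delta]
if 27 < gain:
    record(gain)
    num *= delta
delta = res * res * delta
if 20 > res != num:
    log(39)
    num = res[26]
else:
    res = num[res] * print(num)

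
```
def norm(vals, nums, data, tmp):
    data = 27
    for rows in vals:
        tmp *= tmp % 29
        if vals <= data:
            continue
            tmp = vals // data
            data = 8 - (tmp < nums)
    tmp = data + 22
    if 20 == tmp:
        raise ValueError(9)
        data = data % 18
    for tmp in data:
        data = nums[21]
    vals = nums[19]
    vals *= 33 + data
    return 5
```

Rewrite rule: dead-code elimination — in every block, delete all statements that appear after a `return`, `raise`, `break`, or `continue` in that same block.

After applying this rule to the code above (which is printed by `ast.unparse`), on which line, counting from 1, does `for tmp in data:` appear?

10

Transformed code:
def norm(vals, nums, data, tmp):
    data = 27
    for rows in vals:
        tmp *= tmp % 29
        if vals <= data:
            continue
    tmp = data + 22
    if 20 == tmp:
        raise ValueError(9)
    for tmp in data:
        data = nums[21]
    vals = nums[19]
    vals *= 33 + data
    return 5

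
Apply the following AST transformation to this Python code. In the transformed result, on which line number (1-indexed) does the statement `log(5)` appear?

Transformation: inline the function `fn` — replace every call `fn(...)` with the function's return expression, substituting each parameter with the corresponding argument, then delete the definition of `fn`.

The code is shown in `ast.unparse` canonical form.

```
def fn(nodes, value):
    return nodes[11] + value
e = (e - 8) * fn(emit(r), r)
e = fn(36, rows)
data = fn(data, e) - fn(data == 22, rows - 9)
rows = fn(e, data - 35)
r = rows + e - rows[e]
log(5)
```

6

Transformed code:
e = (e - 8) * (emit(r)[11] + r)
e = 36[11] + rows
data = data[11] + e - ((data == 22)[11] + (rows - 9))
rows = e[11] + (data - 35)
r = rows + e - rows[e]
log(5)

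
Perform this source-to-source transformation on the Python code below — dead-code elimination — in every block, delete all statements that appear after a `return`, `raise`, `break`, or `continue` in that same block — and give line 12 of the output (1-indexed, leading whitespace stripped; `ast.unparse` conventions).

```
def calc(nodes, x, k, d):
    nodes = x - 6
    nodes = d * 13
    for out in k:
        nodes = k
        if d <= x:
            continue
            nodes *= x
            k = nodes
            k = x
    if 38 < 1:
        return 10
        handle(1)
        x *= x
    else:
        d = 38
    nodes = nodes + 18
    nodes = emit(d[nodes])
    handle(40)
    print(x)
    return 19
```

nodes = nodes + 18

Transformed code:
def calc(nodes, x, k, d):
    nodes = x - 6
    nodes = d * 13
    for out in k:
        nodes = k
        if d <= x:
            continue
    if 38 < 1:
        return 10
    else:
        d = 38
    nodes = nodes + 18
    nodes = emit(d[nodes])
    handle(40)
    print(x)
    return 19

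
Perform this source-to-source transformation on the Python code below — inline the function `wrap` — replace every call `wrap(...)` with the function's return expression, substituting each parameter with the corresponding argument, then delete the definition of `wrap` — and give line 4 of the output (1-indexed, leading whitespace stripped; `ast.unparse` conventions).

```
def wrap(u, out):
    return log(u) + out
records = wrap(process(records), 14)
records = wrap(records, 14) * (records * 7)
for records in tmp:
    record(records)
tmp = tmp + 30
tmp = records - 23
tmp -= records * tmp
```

record(records)

Transformed code:
records = log(process(records)) + 14
records = (log(records) + 14) * (records * 7)
for records in tmp:
    record(records)
tmp = tmp + 30
tmp = records - 23
tmp -= records * tmp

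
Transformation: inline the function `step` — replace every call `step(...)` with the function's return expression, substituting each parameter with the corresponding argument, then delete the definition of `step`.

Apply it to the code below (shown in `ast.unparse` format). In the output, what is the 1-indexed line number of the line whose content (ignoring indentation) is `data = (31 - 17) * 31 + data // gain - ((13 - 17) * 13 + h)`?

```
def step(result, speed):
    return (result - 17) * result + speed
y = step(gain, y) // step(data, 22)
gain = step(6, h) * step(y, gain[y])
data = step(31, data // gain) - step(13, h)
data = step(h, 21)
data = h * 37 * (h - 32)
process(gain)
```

3

Transformed code:
y = ((gain - 17) * gain + y) // ((data - 17) * data + 22)
gain = ((6 - 17) * 6 + h) * ((y - 17) * y + gain[y])
data = (31 - 17) * 31 + data // gain - ((13 - 17) * 13 + h)
data = (h - 17) * h + 21
data = h * 37 * (h - 32)
process(gain)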